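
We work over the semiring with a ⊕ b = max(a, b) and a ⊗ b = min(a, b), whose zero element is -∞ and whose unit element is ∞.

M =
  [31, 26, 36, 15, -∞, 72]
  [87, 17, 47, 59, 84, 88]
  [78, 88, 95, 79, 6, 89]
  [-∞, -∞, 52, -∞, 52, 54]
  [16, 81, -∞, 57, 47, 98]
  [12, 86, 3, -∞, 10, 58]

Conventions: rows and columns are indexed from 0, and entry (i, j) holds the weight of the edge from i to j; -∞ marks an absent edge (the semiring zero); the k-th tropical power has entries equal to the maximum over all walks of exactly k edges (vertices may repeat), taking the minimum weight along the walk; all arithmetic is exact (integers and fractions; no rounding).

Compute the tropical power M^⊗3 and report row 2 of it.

M^⊗2:
  [36, 72, 36, 36, 26, 58]
  [47, 86, 52, 57, 52, 84]
  [87, 88, 95, 79, 84, 89]
  [52, 54, 52, 52, 47, 54]
  [81, 86, 52, 59, 81, 81]
  [86, 58, 47, 59, 84, 86]
M^⊗3:
  [72, 58, 47, 59, 72, 72]
  [86, 84, 52, 59, 84, 86]
  [87, 88, 95, 79, 84, 89]
  [54, 54, 52, 54, 54, 54]
  [86, 81, 52, 59, 84, 86]
  [58, 86, 52, 58, 58, 84]
Answer: row 2 of M^⊗3 = [87, 88, 95, 79, 84, 89]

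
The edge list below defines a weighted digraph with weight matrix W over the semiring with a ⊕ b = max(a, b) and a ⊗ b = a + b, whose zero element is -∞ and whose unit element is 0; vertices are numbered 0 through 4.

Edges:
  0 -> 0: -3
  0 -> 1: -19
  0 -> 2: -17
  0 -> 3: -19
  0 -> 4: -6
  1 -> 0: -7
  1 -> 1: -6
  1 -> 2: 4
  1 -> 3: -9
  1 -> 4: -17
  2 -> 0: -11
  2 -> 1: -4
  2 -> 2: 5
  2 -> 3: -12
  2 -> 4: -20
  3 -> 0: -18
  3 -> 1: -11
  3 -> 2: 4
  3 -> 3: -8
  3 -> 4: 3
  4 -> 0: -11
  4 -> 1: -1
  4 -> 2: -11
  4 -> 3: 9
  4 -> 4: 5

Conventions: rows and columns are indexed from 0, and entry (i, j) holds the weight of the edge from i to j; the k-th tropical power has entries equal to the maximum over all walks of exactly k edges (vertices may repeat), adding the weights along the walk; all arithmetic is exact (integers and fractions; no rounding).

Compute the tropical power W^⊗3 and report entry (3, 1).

W^⊗2:
  [-6, -7, -12, 3, -1]
  [-7, 0, 9, -8, -6]
  [-6, 1, 10, -7, -9]
  [-7, 2, 9, 12, 8]
  [-6, 4, 13, 14, 12]
W^⊗3:
  [-9, -2, 7, 8, 6]
  [-2, 5, 14, 3, -1]
  [-1, 6, 15, 0, -4]
  [-2, 7, 16, 17, 15]
  [2, 11, 18, 21, 17]
Key observation: the optimum is the walk 3->4->4->1, with weight 3 + 5 + (-1) = 7.
Optimal value attained by: walk 3->4->4->1.
Answer: (W^⊗3)[3][1] = 7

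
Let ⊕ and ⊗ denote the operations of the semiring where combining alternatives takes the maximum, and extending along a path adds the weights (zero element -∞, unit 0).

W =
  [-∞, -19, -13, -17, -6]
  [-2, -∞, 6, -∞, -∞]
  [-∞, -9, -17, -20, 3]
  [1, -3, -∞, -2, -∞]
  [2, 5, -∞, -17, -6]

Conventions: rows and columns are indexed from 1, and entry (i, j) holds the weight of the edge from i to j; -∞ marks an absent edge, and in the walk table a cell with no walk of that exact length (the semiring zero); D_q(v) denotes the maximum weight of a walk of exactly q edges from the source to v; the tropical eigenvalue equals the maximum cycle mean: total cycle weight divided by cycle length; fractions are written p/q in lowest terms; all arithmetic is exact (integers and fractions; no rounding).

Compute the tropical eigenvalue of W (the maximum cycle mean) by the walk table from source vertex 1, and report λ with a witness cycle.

q=0: [0, -∞, -∞, -∞, -∞]
q=1: [-∞, -19, -13, -17, -6]
q=2: [-4, -1, -13, -19, -10]
q=3: [-3, -5, 5, -21, -10]
q=4: [-7, -4, 1, -15, 8]
q=5: [10, 13, 2, -9, 4]
Optimal cycle mean attained by: cycle 2->3->5->2, total 6 + 3 + 5, length 3.
Answer: λ = 14/3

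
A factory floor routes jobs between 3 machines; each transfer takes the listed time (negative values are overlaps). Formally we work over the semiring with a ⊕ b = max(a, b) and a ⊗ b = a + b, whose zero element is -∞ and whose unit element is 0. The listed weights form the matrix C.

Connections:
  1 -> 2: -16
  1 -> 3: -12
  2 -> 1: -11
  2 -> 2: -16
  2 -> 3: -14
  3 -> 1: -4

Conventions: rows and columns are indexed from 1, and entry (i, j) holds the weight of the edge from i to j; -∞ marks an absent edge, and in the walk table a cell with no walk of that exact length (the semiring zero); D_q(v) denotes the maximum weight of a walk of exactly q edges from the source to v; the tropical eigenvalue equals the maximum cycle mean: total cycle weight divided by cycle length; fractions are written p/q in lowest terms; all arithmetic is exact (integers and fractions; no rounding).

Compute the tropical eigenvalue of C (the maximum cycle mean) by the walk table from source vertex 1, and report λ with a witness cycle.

q=0: [0, -∞, -∞]
q=1: [-∞, -16, -12]
q=2: [-16, -32, -30]
q=3: [-34, -32, -28]
Optimal cycle mean attained by: cycle 1->3->1, total (-12) + (-4), length 2.
Answer: λ = -8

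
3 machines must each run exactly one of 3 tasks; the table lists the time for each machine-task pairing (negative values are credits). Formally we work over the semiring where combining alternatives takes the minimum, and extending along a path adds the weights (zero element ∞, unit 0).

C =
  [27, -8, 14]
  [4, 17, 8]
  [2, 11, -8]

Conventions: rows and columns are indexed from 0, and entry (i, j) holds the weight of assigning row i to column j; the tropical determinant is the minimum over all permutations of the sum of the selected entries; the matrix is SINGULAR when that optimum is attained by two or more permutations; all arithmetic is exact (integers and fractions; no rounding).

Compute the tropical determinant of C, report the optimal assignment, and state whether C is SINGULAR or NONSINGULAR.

σ = (0, 1, 2): 27 + 17 + (-8) = 36
σ = (0, 2, 1): 27 + 8 + 11 = 46
σ = (1, 0, 2): (-8) + 4 + (-8) = -12
σ = (1, 2, 0): (-8) + 8 + 2 = 2
σ = (2, 0, 1): 14 + 4 + 11 = 29
σ = (2, 1, 0): 14 + 17 + 2 = 33
Optimal value attained by: σ = (1, 0, 2).
Answer: det⊕(C) = -12; verdict: NONSINGULAR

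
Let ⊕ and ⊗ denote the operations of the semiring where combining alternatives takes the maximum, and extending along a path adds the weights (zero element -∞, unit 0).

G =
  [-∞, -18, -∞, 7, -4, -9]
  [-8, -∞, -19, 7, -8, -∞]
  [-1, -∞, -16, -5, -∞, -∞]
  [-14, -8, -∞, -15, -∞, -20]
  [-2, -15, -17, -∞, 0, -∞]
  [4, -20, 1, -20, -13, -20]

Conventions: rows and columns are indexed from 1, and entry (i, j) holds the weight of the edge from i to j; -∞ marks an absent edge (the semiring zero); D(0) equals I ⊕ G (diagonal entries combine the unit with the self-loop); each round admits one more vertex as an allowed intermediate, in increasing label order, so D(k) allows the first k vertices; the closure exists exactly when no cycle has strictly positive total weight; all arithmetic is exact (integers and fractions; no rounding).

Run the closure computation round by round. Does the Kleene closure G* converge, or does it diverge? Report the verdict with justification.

D(0):
  [0, -18, -∞, 7, -4, -9]
  [-8, 0, -19, 7, -8, -∞]
  [-1, -∞, 0, -5, -∞, -∞]
  [-14, -8, -∞, 0, -∞, -20]
  [-2, -15, -17, -∞, 0, -∞]
  [4, -20, 1, -20, -13, 0]
D(1):
  [0, -18, -∞, 7, -4, -9]
  [-8, 0, -19, 7, -8, -17]
  [-1, -19, 0, 6, -5, -10]
  [-14, -8, -∞, 0, -18, -20]
  [-2, -15, -17, 5, 0, -11]
  [4, -14, 1, 11, 0, 0]
D(2):
  [0, -18, -37, 7, -4, -9]
  [-8, 0, -19, 7, -8, -17]
  [-1, -19, 0, 6, -5, -10]
  [-14, -8, -27, 0, -16, -20]
  [-2, -15, -17, 5, 0, -11]
  [4, -14, 1, 11, 0, 0]
D(3):
  [0, -18, -37, 7, -4, -9]
  [-8, 0, -19, 7, -8, -17]
  [-1, -19, 0, 6, -5, -10]
  [-14, -8, -27, 0, -16, -20]
  [-2, -15, -17, 5, 0, -11]
  [4, -14, 1, 11, 0, 0]
D(4):
  [0, -1, -20, 7, -4, -9]
  [-7, 0, -19, 7, -8, -13]
  [-1, -2, 0, 6, -5, -10]
  [-14, -8, -27, 0, -16, -20]
  [-2, -3, -17, 5, 0, -11]
  [4, 3, 1, 11, 0, 0]
D(5):
  [0, -1, -20, 7, -4, -9]
  [-7, 0, -19, 7, -8, -13]
  [-1, -2, 0, 6, -5, -10]
  [-14, -8, -27, 0, -16, -20]
  [-2, -3, -17, 5, 0, -11]
  [4, 3, 1, 11, 0, 0]
D(6):
  [0, -1, -8, 7, -4, -9]
  [-7, 0, -12, 7, -8, -13]
  [-1, -2, 0, 6, -5, -10]
  [-14, -8, -19, 0, -16, -20]
  [-2, -3, -10, 5, 0, -11]
  [4, 3, 1, 11, 0, 0]
Key observation: every diagonal entry stays at the unit through all rounds, so no improving cycle exists.
Answer: CONVERGES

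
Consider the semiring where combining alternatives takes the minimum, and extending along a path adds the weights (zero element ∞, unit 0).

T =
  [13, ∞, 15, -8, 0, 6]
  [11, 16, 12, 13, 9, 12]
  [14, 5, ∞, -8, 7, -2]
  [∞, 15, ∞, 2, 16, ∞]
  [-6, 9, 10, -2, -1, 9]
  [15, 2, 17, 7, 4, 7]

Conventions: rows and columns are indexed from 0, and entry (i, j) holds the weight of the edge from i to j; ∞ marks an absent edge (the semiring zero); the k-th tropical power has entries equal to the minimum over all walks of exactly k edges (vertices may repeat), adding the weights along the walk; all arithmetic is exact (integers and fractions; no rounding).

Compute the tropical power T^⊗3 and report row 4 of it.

T^⊗2:
  [-6, 7, 10, -6, -1, 9]
  [3, 14, 19, 3, 8, 10]
  [1, 0, 15, -6, 2, 5]
  [10, 17, 26, 4, 15, 25]
  [-7, 8, 9, -14, -6, 0]
  [-2, 9, 14, 2, 3, 13]
T^⊗3:
  [-7, 8, 9, -14, -6, 0]
  [2, 12, 18, -5, 3, 9]
  [-4, 7, 12, -7, 1, 7]
  [9, 19, 25, 2, 10, 16]
  [-12, 1, 4, -15, -7, -1]
  [-3, 12, 13, -10, -2, 4]
Answer: row 4 of T^⊗3 = [-12, 1, 4, -15, -7, -1]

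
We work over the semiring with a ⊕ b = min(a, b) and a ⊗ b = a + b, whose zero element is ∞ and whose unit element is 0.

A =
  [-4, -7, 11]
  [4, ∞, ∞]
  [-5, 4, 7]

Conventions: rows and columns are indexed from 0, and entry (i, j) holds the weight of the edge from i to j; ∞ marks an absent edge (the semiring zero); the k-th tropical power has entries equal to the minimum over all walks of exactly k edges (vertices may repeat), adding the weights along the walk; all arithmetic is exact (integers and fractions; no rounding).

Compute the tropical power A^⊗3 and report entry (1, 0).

A^⊗2:
  [-8, -11, 7]
  [0, -3, 15]
  [-9, -12, 6]
A^⊗3:
  [-12, -15, 3]
  [-4, -7, 11]
  [-13, -16, 2]
Key observation: the optimum is the walk 1->0->0->0, with weight 4 + (-4) + (-4) = -4.
Optimal value attained by: walk 1->0->0->0.
Answer: (A^⊗3)[1][0] = -4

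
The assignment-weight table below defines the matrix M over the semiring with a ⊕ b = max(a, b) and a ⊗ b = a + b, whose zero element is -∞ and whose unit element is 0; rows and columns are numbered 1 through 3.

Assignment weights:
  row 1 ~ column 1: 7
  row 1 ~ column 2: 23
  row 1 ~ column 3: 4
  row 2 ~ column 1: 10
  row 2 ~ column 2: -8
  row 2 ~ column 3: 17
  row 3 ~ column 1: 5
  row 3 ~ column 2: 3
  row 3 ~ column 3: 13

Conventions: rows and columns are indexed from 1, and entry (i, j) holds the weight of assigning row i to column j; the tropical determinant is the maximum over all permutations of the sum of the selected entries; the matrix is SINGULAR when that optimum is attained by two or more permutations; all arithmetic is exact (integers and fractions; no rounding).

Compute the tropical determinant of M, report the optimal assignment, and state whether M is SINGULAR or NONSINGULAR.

σ = (1, 2, 3): 7 + (-8) + 13 = 12
σ = (1, 3, 2): 7 + 17 + 3 = 27
σ = (2, 1, 3): 23 + 10 + 13 = 46
σ = (2, 3, 1): 23 + 17 + 5 = 45
σ = (3, 1, 2): 4 + 10 + 3 = 17
σ = (3, 2, 1): 4 + (-8) + 5 = 1
Optimal value attained by: σ = (2, 1, 3).
Answer: det⊕(M) = 46; verdict: NONSINGULAR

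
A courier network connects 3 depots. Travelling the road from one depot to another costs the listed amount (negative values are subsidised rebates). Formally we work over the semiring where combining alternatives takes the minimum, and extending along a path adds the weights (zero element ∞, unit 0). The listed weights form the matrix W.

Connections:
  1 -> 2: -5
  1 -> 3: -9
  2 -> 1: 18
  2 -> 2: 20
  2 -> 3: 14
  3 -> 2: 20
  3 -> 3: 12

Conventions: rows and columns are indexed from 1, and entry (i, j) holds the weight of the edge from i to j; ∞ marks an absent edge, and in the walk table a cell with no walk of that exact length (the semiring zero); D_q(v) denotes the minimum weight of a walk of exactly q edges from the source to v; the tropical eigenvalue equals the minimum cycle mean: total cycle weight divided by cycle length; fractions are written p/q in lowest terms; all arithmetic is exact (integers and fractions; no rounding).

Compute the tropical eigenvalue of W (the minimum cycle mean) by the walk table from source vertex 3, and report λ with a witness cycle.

q=0: [∞, ∞, 0]
q=1: [∞, 20, 12]
q=2: [38, 32, 24]
q=3: [50, 33, 29]
Optimal cycle mean attained by: cycle 1->2->1, total (-5) + 18, length 2.
Answer: λ = 13/2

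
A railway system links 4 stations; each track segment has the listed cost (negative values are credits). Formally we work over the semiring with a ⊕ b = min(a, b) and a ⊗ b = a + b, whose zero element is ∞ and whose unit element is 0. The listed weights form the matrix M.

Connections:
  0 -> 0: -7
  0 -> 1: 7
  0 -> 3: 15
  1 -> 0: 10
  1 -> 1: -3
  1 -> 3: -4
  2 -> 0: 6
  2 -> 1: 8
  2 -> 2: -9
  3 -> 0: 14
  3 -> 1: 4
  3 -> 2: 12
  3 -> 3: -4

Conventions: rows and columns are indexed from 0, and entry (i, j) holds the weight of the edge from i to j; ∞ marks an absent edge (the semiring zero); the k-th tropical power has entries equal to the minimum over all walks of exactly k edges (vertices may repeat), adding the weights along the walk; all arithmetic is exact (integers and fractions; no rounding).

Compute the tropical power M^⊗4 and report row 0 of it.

M^⊗2:
  [-14, 0, 27, 3]
  [3, -6, 8, -8]
  [-3, -1, -18, 4]
  [7, 0, 3, -8]
M^⊗3:
  [-21, -7, 15, -4]
  [-4, -9, -1, -12]
  [-12, -10, -27, -5]
  [0, -4, -6, -12]
M^⊗4:
  [-28, -14, 6, -11]
  [-11, -12, -10, -16]
  [-21, -19, -36, -14]
  [-7, -8, -15, -16]
Answer: row 0 of M^⊗4 = [-28, -14, 6, -11]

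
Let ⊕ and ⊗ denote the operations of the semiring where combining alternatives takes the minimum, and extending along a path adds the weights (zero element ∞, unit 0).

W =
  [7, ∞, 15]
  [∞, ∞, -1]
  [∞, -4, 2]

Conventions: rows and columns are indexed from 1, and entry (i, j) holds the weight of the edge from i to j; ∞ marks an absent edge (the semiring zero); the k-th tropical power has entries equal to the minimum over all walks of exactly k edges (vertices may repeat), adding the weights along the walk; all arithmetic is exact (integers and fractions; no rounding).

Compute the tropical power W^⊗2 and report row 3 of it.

W^⊗2:
  [14, 11, 17]
  [∞, -5, 1]
  [∞, -2, -5]
Answer: row 3 of W^⊗2 = [∞, -2, -5]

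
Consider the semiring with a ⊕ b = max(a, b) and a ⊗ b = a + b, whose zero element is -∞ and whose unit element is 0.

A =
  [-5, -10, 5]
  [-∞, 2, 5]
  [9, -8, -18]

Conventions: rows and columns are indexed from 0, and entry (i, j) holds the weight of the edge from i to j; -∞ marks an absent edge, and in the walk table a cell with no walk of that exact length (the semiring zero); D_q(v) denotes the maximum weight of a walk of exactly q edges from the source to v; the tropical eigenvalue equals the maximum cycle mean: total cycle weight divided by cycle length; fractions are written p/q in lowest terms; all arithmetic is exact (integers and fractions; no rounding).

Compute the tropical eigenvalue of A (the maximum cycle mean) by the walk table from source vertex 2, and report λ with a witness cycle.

q=0: [-∞, -∞, 0]
q=1: [9, -8, -18]
q=2: [4, -1, 14]
q=3: [23, 6, 9]
Optimal cycle mean attained by: cycle 0->2->0, total 5 + 9, length 2.
Answer: λ = 7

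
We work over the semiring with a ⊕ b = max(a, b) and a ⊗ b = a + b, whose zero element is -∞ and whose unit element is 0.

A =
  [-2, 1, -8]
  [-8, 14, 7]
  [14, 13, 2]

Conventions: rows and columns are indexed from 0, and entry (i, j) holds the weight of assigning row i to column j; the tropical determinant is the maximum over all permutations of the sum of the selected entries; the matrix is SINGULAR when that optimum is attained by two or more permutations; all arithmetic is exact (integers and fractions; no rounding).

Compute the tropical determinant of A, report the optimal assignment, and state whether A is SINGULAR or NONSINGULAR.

σ = (0, 1, 2): (-2) + 14 + 2 = 14
σ = (0, 2, 1): (-2) + 7 + 13 = 18
σ = (1, 0, 2): 1 + (-8) + 2 = -5
σ = (1, 2, 0): 1 + 7 + 14 = 22
σ = (2, 0, 1): (-8) + (-8) + 13 = -3
σ = (2, 1, 0): (-8) + 14 + 14 = 20
Optimal value attained by: σ = (1, 2, 0).
Answer: det⊕(A) = 22; verdict: NONSINGULAR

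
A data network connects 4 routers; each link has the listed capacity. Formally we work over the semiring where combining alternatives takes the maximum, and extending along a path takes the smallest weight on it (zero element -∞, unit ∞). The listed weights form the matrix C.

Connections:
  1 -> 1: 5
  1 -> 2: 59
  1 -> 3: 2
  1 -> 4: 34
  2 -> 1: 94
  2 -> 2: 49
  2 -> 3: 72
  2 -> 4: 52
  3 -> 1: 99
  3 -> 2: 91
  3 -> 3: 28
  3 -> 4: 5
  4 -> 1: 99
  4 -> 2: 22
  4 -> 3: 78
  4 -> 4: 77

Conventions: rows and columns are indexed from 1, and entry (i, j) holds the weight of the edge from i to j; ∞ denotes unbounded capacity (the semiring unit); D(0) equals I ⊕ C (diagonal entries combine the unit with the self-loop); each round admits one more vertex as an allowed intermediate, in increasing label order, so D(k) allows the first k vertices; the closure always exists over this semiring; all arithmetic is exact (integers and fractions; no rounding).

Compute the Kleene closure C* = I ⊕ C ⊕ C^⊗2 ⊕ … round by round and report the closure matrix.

D(0):
  [∞, 59, 2, 34]
  [94, ∞, 72, 52]
  [99, 91, ∞, 5]
  [99, 22, 78, ∞]
D(1):
  [∞, 59, 2, 34]
  [94, ∞, 72, 52]
  [99, 91, ∞, 34]
  [99, 59, 78, ∞]
D(2):
  [∞, 59, 59, 52]
  [94, ∞, 72, 52]
  [99, 91, ∞, 52]
  [99, 59, 78, ∞]
D(3):
  [∞, 59, 59, 52]
  [94, ∞, 72, 52]
  [99, 91, ∞, 52]
  [99, 78, 78, ∞]
D(4):
  [∞, 59, 59, 52]
  [94, ∞, 72, 52]
  [99, 91, ∞, 52]
  [99, 78, 78, ∞]
Answer: C* = [[∞, 59, 59, 52], [94, ∞, 72, 52], [99, 91, ∞, 52], [99, 78, 78, ∞]]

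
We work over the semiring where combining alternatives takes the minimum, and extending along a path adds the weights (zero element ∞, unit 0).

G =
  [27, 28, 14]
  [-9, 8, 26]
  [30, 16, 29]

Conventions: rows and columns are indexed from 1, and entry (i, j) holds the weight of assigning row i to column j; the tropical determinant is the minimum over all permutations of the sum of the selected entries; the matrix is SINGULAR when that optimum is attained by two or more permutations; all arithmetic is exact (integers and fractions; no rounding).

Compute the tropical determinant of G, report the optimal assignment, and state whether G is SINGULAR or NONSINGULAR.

σ = (1, 2, 3): 27 + 8 + 29 = 64
σ = (1, 3, 2): 27 + 26 + 16 = 69
σ = (2, 1, 3): 28 + (-9) + 29 = 48
σ = (2, 3, 1): 28 + 26 + 30 = 84
σ = (3, 1, 2): 14 + (-9) + 16 = 21
σ = (3, 2, 1): 14 + 8 + 30 = 52
Optimal value attained by: σ = (3, 1, 2).
Answer: det⊕(G) = 21; verdict: NONSINGULAR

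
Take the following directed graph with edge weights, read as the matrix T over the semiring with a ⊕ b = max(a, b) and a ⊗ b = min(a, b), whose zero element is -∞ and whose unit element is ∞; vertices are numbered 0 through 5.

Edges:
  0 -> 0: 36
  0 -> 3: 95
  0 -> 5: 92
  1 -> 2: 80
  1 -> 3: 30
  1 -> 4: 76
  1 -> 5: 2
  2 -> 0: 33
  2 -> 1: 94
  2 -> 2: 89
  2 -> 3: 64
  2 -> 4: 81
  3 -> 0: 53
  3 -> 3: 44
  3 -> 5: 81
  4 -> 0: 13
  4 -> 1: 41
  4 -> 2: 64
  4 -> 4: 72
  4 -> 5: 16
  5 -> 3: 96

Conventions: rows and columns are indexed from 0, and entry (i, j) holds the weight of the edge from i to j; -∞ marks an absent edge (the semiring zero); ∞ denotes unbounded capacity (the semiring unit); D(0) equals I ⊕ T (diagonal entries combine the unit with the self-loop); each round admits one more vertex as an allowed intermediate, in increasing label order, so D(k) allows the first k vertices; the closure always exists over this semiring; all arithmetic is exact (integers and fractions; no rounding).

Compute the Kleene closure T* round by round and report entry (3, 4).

D(0):
  [∞, -∞, -∞, 95, -∞, 92]
  [-∞, ∞, 80, 30, 76, 2]
  [33, 94, ∞, 64, 81, -∞]
  [53, -∞, -∞, ∞, -∞, 81]
  [13, 41, 64, -∞, ∞, 16]
  [-∞, -∞, -∞, 96, -∞, ∞]
D(1):
  [∞, -∞, -∞, 95, -∞, 92]
  [-∞, ∞, 80, 30, 76, 2]
  [33, 94, ∞, 64, 81, 33]
  [53, -∞, -∞, ∞, -∞, 81]
  [13, 41, 64, 13, ∞, 16]
  [-∞, -∞, -∞, 96, -∞, ∞]
D(2):
  [∞, -∞, -∞, 95, -∞, 92]
  [-∞, ∞, 80, 30, 76, 2]
  [33, 94, ∞, 64, 81, 33]
  [53, -∞, -∞, ∞, -∞, 81]
  [13, 41, 64, 30, ∞, 16]
  [-∞, -∞, -∞, 96, -∞, ∞]
D(3):
  [∞, -∞, -∞, 95, -∞, 92]
  [33, ∞, 80, 64, 80, 33]
  [33, 94, ∞, 64, 81, 33]
  [53, -∞, -∞, ∞, -∞, 81]
  [33, 64, 64, 64, ∞, 33]
  [-∞, -∞, -∞, 96, -∞, ∞]
D(4):
  [∞, -∞, -∞, 95, -∞, 92]
  [53, ∞, 80, 64, 80, 64]
  [53, 94, ∞, 64, 81, 64]
  [53, -∞, -∞, ∞, -∞, 81]
  [53, 64, 64, 64, ∞, 64]
  [53, -∞, -∞, 96, -∞, ∞]
D(5):
  [∞, -∞, -∞, 95, -∞, 92]
  [53, ∞, 80, 64, 80, 64]
  [53, 94, ∞, 64, 81, 64]
  [53, -∞, -∞, ∞, -∞, 81]
  [53, 64, 64, 64, ∞, 64]
  [53, -∞, -∞, 96, -∞, ∞]
D(6):
  [∞, -∞, -∞, 95, -∞, 92]
  [53, ∞, 80, 64, 80, 64]
  [53, 94, ∞, 64, 81, 64]
  [53, -∞, -∞, ∞, -∞, 81]
  [53, 64, 64, 64, ∞, 64]
  [53, -∞, -∞, 96, -∞, ∞]
Answer: T*[3][4] = -∞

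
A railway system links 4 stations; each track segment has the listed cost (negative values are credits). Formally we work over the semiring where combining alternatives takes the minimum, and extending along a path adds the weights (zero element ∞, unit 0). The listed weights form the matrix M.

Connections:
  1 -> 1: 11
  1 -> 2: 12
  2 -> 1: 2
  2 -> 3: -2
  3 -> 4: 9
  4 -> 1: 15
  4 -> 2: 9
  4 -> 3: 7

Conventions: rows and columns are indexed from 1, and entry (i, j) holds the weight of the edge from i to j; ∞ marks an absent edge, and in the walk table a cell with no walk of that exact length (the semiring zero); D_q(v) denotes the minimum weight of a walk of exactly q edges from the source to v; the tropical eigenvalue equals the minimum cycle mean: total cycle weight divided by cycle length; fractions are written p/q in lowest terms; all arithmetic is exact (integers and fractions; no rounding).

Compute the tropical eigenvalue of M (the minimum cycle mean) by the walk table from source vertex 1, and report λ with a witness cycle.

q=0: [0, ∞, ∞, ∞]
q=1: [11, 12, ∞, ∞]
q=2: [14, 23, 10, ∞]
q=3: [25, 26, 21, 19]
q=4: [28, 28, 24, 30]
Optimal cycle mean attained by: cycle 2->3->4->2, total (-2) + 9 + 9, length 3.
Answer: λ = 16/3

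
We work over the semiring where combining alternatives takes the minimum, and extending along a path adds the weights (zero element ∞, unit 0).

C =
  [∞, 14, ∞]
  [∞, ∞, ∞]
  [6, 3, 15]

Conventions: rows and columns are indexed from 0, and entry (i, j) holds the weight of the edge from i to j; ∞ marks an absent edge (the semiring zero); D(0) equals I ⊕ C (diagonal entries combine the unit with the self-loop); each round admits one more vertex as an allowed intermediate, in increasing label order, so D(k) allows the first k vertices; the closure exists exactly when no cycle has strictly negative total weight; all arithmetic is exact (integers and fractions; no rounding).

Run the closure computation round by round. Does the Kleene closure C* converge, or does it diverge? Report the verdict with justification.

D(0):
  [0, 14, ∞]
  [∞, 0, ∞]
  [6, 3, 0]
D(1):
  [0, 14, ∞]
  [∞, 0, ∞]
  [6, 3, 0]
D(2):
  [0, 14, ∞]
  [∞, 0, ∞]
  [6, 3, 0]
D(3):
  [0, 14, ∞]
  [∞, 0, ∞]
  [6, 3, 0]
Key observation: every diagonal entry stays at the unit through all rounds, so no improving cycle exists.
Answer: CONVERGES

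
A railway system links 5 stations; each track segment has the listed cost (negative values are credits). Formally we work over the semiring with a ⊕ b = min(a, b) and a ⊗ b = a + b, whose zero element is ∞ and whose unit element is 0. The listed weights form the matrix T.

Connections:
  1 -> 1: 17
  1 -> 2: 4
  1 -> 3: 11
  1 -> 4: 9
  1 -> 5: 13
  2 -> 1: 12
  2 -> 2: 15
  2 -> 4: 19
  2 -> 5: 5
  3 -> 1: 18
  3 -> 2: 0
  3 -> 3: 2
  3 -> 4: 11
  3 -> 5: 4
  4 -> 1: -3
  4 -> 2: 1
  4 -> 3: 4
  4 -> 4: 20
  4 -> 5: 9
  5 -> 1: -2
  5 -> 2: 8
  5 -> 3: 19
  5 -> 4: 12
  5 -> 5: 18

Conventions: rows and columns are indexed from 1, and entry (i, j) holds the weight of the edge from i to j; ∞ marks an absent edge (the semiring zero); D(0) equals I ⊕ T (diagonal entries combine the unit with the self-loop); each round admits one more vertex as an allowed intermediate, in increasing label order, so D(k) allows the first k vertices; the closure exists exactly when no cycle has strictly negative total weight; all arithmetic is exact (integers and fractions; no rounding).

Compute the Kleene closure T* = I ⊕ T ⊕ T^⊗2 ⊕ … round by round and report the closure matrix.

D(0):
  [0, 4, 11, 9, 13]
  [12, 0, ∞, 19, 5]
  [18, 0, 0, 11, 4]
  [-3, 1, 4, 0, 9]
  [-2, 8, 19, 12, 0]
D(1):
  [0, 4, 11, 9, 13]
  [12, 0, 23, 19, 5]
  [18, 0, 0, 11, 4]
  [-3, 1, 4, 0, 9]
  [-2, 2, 9, 7, 0]
D(2):
  [0, 4, 11, 9, 9]
  [12, 0, 23, 19, 5]
  [12, 0, 0, 11, 4]
  [-3, 1, 4, 0, 6]
  [-2, 2, 9, 7, 0]
D(3):
  [0, 4, 11, 9, 9]
  [12, 0, 23, 19, 5]
  [12, 0, 0, 11, 4]
  [-3, 1, 4, 0, 6]
  [-2, 2, 9, 7, 0]
D(4):
  [0, 4, 11, 9, 9]
  [12, 0, 23, 19, 5]
  [8, 0, 0, 11, 4]
  [-3, 1, 4, 0, 6]
  [-2, 2, 9, 7, 0]
D(5):
  [0, 4, 11, 9, 9]
  [3, 0, 14, 12, 5]
  [2, 0, 0, 11, 4]
  [-3, 1, 4, 0, 6]
  [-2, 2, 9, 7, 0]
Answer: T* = [[0, 4, 11, 9, 9], [3, 0, 14, 12, 5], [2, 0, 0, 11, 4], [-3, 1, 4, 0, 6], [-2, 2, 9, 7, 0]]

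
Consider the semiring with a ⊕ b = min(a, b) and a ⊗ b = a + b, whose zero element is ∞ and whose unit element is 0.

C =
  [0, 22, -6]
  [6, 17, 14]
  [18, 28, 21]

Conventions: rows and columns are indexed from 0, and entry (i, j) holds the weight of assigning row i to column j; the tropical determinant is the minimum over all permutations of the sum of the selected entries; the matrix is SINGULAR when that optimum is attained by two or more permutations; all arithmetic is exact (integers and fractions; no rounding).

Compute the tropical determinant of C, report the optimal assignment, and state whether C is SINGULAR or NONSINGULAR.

σ = (0, 1, 2): 0 + 17 + 21 = 38
σ = (0, 2, 1): 0 + 14 + 28 = 42
σ = (1, 0, 2): 22 + 6 + 21 = 49
σ = (1, 2, 0): 22 + 14 + 18 = 54
σ = (2, 0, 1): (-6) + 6 + 28 = 28
σ = (2, 1, 0): (-6) + 17 + 18 = 29
Optimal value attained by: σ = (2, 0, 1).
Answer: det⊕(C) = 28; verdict: NONSINGULAR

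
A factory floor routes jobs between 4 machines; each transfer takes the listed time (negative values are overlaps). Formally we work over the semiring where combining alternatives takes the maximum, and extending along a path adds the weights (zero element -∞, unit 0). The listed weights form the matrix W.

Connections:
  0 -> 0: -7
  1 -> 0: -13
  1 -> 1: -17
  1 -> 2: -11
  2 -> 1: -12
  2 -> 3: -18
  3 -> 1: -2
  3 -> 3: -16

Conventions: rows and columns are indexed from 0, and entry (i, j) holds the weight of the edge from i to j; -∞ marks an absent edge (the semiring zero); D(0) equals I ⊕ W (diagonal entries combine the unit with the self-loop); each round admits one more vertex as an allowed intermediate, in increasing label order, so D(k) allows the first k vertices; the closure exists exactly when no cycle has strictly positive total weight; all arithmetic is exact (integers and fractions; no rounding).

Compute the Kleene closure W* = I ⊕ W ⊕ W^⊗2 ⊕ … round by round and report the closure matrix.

D(0):
  [0, -∞, -∞, -∞]
  [-13, 0, -11, -∞]
  [-∞, -12, 0, -18]
  [-∞, -2, -∞, 0]
D(1):
  [0, -∞, -∞, -∞]
  [-13, 0, -11, -∞]
  [-∞, -12, 0, -18]
  [-∞, -2, -∞, 0]
D(2):
  [0, -∞, -∞, -∞]
  [-13, 0, -11, -∞]
  [-25, -12, 0, -18]
  [-15, -2, -13, 0]
D(3):
  [0, -∞, -∞, -∞]
  [-13, 0, -11, -29]
  [-25, -12, 0, -18]
  [-15, -2, -13, 0]
D(4):
  [0, -∞, -∞, -∞]
  [-13, 0, -11, -29]
  [-25, -12, 0, -18]
  [-15, -2, -13, 0]
Answer: W* = [[0, -∞, -∞, -∞], [-13, 0, -11, -29], [-25, -12, 0, -18], [-15, -2, -13, 0]]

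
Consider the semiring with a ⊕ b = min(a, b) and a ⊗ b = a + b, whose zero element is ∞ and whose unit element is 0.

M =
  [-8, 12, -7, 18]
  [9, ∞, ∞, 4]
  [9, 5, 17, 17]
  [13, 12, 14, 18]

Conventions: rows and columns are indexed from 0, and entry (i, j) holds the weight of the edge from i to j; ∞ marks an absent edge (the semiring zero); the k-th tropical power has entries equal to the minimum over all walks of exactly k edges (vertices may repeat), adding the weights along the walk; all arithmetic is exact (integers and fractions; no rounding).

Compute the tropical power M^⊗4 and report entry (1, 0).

M^⊗2:
  [-16, -2, -15, 10]
  [1, 16, 2, 22]
  [1, 21, 2, 9]
  [5, 19, 6, 16]
M^⊗3:
  [-24, -10, -23, 2]
  [-7, 7, -6, 19]
  [-7, 7, -6, 19]
  [-3, 11, -2, 23]
M^⊗4:
  [-32, -18, -31, -6]
  [-15, -1, -14, 11]
  [-15, -1, -14, 11]
  [-11, 3, -10, 15]
Key observation: the optimum is the walk 1->0->0->0->0, with weight 9 + (-8) + (-8) + (-8) = -15.
Optimal value attained by: walk 1->0->0->0->0.
Answer: (M^⊗4)[1][0] = -15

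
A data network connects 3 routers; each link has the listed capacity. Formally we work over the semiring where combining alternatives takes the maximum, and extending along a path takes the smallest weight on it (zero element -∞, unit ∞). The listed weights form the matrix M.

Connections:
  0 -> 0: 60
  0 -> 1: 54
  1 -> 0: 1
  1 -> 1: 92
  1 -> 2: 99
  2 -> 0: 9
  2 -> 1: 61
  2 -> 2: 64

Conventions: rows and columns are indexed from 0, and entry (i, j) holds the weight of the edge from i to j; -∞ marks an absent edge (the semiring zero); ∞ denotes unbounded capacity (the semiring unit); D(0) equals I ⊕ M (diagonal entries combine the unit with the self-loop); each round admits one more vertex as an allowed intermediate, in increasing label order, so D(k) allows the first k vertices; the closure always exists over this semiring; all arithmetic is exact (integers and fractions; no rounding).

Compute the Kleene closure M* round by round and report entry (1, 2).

D(0):
  [∞, 54, -∞]
  [1, ∞, 99]
  [9, 61, ∞]
D(1):
  [∞, 54, -∞]
  [1, ∞, 99]
  [9, 61, ∞]
D(2):
  [∞, 54, 54]
  [1, ∞, 99]
  [9, 61, ∞]
D(3):
  [∞, 54, 54]
  [9, ∞, 99]
  [9, 61, ∞]
Answer: M*[1][2] = 99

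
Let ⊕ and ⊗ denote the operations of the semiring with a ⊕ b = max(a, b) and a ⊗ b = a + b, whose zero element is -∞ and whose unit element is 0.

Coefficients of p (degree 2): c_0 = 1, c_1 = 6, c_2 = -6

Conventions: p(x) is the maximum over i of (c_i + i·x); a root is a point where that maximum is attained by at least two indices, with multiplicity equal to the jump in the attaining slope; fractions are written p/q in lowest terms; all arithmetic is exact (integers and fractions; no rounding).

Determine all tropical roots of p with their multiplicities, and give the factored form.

hull edge (i=0, c=1) to (i=1, c=6): slope 5, span 1
hull edge (i=1, c=6) to (i=2, c=-6): slope -12, span 1
Factored form: p(x) = -6 ⊗ (x ⊕ (-5)) ⊗ (x ⊕ 12)
Answer: roots = -5 (mult 1), 12 (mult 1)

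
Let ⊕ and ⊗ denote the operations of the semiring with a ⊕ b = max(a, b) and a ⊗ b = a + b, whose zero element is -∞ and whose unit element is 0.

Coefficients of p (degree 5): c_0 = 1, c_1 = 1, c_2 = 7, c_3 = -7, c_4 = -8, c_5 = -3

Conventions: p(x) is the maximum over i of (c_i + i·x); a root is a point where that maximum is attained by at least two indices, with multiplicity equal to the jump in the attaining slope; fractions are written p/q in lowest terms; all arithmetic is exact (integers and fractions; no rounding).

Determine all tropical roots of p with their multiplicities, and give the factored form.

hull edge (i=0, c=1) to (i=2, c=7): slope 3, span 2
hull edge (i=2, c=7) to (i=5, c=-3): slope -10/3, span 3
Factored form: p(x) = -3 ⊗ (x ⊕ (-3)) ⊗ (x ⊕ (-3)) ⊗ (x ⊕ 10/3) ⊗ (x ⊕ 10/3) ⊗ (x ⊕ 10/3)
Answer: roots = -3 (mult 2), 10/3 (mult 3)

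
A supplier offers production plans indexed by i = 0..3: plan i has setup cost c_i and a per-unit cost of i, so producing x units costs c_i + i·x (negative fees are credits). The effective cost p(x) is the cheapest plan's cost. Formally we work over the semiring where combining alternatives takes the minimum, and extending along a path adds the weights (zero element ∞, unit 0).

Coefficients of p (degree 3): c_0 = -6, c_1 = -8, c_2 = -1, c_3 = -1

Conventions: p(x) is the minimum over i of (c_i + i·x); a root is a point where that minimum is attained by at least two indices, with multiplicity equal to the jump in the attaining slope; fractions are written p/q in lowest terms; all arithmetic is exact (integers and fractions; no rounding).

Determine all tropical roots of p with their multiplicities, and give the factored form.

hull edge (i=0, c=-6) to (i=1, c=-8): slope -2, span 1
hull edge (i=1, c=-8) to (i=3, c=-1): slope 7/2, span 2
Factored form: p(x) = -1 ⊗ (x ⊕ (-7/2)) ⊗ (x ⊕ (-7/2)) ⊗ (x ⊕ 2)
Answer: roots = -7/2 (mult 2), 2 (mult 1)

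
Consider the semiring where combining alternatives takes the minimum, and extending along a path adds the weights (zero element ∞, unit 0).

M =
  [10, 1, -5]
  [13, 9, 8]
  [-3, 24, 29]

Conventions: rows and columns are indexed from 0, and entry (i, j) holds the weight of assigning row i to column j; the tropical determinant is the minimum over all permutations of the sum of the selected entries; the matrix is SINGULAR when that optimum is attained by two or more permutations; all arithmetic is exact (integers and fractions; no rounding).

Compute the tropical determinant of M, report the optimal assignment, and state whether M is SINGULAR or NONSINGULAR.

σ = (0, 1, 2): 10 + 9 + 29 = 48
σ = (0, 2, 1): 10 + 8 + 24 = 42
σ = (1, 0, 2): 1 + 13 + 29 = 43
σ = (1, 2, 0): 1 + 8 + (-3) = 6
σ = (2, 0, 1): (-5) + 13 + 24 = 32
σ = (2, 1, 0): (-5) + 9 + (-3) = 1
Optimal value attained by: σ = (2, 1, 0).
Answer: det⊕(M) = 1; verdict: NONSINGULAR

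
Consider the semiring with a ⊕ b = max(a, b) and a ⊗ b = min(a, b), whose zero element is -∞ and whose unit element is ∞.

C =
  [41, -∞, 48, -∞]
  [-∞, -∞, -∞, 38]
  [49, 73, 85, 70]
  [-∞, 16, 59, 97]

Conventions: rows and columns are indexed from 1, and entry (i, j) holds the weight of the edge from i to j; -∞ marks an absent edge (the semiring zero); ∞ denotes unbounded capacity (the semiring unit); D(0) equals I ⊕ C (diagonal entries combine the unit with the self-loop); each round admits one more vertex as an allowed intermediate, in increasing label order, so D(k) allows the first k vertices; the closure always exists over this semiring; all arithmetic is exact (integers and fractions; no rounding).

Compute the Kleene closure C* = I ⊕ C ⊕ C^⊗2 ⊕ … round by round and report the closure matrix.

D(0):
  [∞, -∞, 48, -∞]
  [-∞, ∞, -∞, 38]
  [49, 73, ∞, 70]
  [-∞, 16, 59, ∞]
D(1):
  [∞, -∞, 48, -∞]
  [-∞, ∞, -∞, 38]
  [49, 73, ∞, 70]
  [-∞, 16, 59, ∞]
D(2):
  [∞, -∞, 48, -∞]
  [-∞, ∞, -∞, 38]
  [49, 73, ∞, 70]
  [-∞, 16, 59, ∞]
D(3):
  [∞, 48, 48, 48]
  [-∞, ∞, -∞, 38]
  [49, 73, ∞, 70]
  [49, 59, 59, ∞]
D(4):
  [∞, 48, 48, 48]
  [38, ∞, 38, 38]
  [49, 73, ∞, 70]
  [49, 59, 59, ∞]
Answer: C* = [[∞, 48, 48, 48], [38, ∞, 38, 38], [49, 73, ∞, 70], [49, 59, 59, ∞]]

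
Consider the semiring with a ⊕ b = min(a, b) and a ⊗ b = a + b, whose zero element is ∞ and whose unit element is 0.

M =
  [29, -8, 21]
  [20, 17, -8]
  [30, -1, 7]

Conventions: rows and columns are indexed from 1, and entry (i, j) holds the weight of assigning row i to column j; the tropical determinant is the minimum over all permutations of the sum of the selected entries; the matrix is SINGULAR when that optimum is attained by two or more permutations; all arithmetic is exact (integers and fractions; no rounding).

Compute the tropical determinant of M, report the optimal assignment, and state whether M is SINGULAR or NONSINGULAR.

σ = (1, 2, 3): 29 + 17 + 7 = 53
σ = (1, 3, 2): 29 + (-8) + (-1) = 20
σ = (2, 1, 3): (-8) + 20 + 7 = 19
σ = (2, 3, 1): (-8) + (-8) + 30 = 14
σ = (3, 1, 2): 21 + 20 + (-1) = 40
σ = (3, 2, 1): 21 + 17 + 30 = 68
Optimal value attained by: σ = (2, 3, 1).
Answer: det⊕(M) = 14; verdict: NONSINGULAR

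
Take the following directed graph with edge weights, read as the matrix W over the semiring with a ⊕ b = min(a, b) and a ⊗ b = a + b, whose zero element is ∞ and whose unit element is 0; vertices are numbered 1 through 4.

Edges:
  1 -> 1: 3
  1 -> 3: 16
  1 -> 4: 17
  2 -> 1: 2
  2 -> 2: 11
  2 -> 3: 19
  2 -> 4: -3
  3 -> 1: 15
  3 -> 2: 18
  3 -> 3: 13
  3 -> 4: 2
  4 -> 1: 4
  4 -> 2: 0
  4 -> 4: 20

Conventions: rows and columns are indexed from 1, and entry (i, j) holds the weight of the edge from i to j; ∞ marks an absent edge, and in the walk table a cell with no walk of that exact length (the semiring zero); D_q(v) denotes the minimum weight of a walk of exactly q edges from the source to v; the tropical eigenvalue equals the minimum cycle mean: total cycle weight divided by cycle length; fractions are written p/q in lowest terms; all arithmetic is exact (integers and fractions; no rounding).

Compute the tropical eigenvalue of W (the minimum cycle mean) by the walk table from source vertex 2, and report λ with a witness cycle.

q=0: [∞, 0, ∞, ∞]
q=1: [2, 11, 19, -3]
q=2: [1, -3, 18, 8]
q=3: [-1, 8, 16, -6]
q=4: [-2, -6, 15, 5]
Optimal cycle mean attained by: cycle 2->4->2, total (-3) + 0, length 2.
Answer: λ = -3/2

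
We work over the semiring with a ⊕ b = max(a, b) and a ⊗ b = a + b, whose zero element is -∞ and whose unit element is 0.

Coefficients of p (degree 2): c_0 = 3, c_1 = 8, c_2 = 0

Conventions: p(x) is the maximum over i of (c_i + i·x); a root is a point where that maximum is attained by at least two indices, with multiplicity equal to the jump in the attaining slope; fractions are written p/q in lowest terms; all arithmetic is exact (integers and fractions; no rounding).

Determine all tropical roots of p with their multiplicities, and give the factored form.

hull edge (i=0, c=3) to (i=1, c=8): slope 5, span 1
hull edge (i=1, c=8) to (i=2, c=0): slope -8, span 1
Factored form: p(x) = 0 ⊗ (x ⊕ (-5)) ⊗ (x ⊕ 8)
Answer: roots = -5 (mult 1), 8 (mult 1)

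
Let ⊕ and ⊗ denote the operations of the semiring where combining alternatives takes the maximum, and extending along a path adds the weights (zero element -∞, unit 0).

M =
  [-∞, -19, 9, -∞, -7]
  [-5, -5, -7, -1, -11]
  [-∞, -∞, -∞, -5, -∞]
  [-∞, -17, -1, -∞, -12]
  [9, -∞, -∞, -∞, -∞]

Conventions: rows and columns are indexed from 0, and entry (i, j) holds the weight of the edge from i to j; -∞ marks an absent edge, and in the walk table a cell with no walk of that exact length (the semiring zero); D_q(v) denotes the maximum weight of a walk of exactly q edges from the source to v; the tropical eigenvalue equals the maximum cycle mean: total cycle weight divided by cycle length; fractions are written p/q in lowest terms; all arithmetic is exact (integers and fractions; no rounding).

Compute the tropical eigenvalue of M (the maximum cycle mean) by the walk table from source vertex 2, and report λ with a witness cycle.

q=0: [-∞, -∞, 0, -∞, -∞]
q=1: [-∞, -∞, -∞, -5, -∞]
q=2: [-∞, -22, -6, -∞, -17]
q=3: [-8, -27, -29, -11, -33]
q=4: [-24, -27, 1, -28, -15]
q=5: [-6, -32, -15, -4, -31]
Optimal cycle mean attained by: cycle 0->4->0, total (-7) + 9, length 2.
Answer: λ = 1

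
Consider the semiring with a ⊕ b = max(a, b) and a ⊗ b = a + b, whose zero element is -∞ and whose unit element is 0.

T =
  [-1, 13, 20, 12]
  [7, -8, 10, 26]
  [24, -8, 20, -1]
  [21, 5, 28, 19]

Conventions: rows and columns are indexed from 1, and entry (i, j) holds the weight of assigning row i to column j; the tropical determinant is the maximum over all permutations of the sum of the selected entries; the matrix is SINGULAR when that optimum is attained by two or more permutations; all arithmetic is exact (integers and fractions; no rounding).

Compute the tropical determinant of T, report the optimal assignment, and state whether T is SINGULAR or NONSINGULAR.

σ = (1, 2, 3, 4): (-1) + (-8) + 20 + 19 = 30
σ = (1, 2, 4, 3): (-1) + (-8) + (-1) + 28 = 18
σ = (1, 3, 2, 4): (-1) + 10 + (-8) + 19 = 20
σ = (1, 3, 4, 2): (-1) + 10 + (-1) + 5 = 13
σ = (1, 4, 2, 3): (-1) + 26 + (-8) + 28 = 45
σ = (1, 4, 3, 2): (-1) + 26 + 20 + 5 = 50
σ = (2, 1, 3, 4): 13 + 7 + 20 + 19 = 59
σ = (2, 1, 4, 3): 13 + 7 + (-1) + 28 = 47
σ = (2, 3, 1, 4): 13 + 10 + 24 + 19 = 66
σ = (2, 3, 4, 1): 13 + 10 + (-1) + 21 = 43
σ = (2, 4, 1, 3): 13 + 26 + 24 + 28 = 91
σ = (2, 4, 3, 1): 13 + 26 + 20 + 21 = 80
σ = (3, 1, 2, 4): 20 + 7 + (-8) + 19 = 38
σ = (3, 1, 4, 2): 20 + 7 + (-1) + 5 = 31
σ = (3, 2, 1, 4): 20 + (-8) + 24 + 19 = 55
σ = (3, 2, 4, 1): 20 + (-8) + (-1) + 21 = 32
σ = (3, 4, 1, 2): 20 + 26 + 24 + 5 = 75
σ = (3, 4, 2, 1): 20 + 26 + (-8) + 21 = 59
σ = (4, 1, 2, 3): 12 + 7 + (-8) + 28 = 39
σ = (4, 1, 3, 2): 12 + 7 + 20 + 5 = 44
σ = (4, 2, 1, 3): 12 + (-8) + 24 + 28 = 56
σ = (4, 2, 3, 1): 12 + (-8) + 20 + 21 = 45
σ = (4, 3, 1, 2): 12 + 10 + 24 + 5 = 51
σ = (4, 3, 2, 1): 12 + 10 + (-8) + 21 = 35
Optimal value attained by: σ = (2, 4, 1, 3).
Answer: det⊕(T) = 91; verdict: NONSINGULAR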